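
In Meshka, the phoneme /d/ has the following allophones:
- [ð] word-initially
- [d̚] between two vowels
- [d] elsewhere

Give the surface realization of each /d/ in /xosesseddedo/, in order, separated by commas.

[d], [d], [d̚]

Occurrence 1 (position 8): no conditioning environment matches → elsewhere allophone [d].
Occurrence 2 (position 9): no conditioning environment matches → elsewhere allophone [d].
Occurrence 3 (position 11): between two vowels → [d̚].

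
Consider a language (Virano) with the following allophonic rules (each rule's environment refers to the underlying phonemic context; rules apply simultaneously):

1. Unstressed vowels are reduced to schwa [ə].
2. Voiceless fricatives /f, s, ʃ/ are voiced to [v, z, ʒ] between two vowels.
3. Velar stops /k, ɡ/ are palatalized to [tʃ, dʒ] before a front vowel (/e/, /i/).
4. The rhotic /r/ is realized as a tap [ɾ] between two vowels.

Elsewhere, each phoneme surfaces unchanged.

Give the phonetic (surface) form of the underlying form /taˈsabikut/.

[təˈzabəkət]

/t/ (word-initial): no rule targets it → [t].
/a/ (between /t/ and /s/) occurs in an unstressed syllable → [ə] by rule 1.
/s/ (between /a/ and /a/) occurs between two vowels → [z] by rule 2.
/a/ (between /s/ and /b/) is in the target of rule 1 but the environment (in an unstressed syllable) is not met → [a].
/b/ stays [b].
/i/ (between /b/ and /k/): in an unstressed syllable, so rule 1 applies → [ə].
/k/ (between /i/ and /u/) is in the target of rule 3 but the environment (before a front vowel) is not met → [k].
/u/ (between /k/ and /t/): in an unstressed syllable, so rule 1 applies → [ə].
/t/ (word-final) is unaffected → [t].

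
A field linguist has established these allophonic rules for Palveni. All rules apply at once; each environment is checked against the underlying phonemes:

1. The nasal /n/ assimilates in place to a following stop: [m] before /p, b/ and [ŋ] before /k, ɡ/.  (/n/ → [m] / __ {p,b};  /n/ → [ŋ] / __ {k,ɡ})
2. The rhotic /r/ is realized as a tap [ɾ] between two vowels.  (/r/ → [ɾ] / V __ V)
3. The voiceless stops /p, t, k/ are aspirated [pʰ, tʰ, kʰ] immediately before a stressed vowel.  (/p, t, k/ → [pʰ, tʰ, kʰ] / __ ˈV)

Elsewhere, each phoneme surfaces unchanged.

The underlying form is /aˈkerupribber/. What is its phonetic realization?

/k/ — between /a/ and /e/, immediately before a stressed vowel — surfaces as [kʰ] (rule 3).
/r/ (between /e/ and /u/): between two vowels, so rule 2 applies → [ɾ].
/p/ (between /u/ and /r/): rule 3 targets it, but not immediately before a stressed vowel → unchanged [p].
/r/ (between /p/ and /i/): rule 2 targets it, but not between two vowels → unchanged [r].
/r/ (word-final) fails the environment for rule 2, so it stays [r].

[aˈkʰeɾupribber]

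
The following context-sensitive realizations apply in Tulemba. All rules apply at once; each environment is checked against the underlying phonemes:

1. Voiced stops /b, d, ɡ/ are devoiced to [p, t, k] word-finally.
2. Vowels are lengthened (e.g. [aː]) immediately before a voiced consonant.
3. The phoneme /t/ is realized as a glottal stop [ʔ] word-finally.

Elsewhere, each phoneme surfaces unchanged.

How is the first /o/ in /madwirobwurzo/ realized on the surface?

[oː]

/o/ (between /r/ and /b/): before a voiced consonant, so rule 2 applies → [oː].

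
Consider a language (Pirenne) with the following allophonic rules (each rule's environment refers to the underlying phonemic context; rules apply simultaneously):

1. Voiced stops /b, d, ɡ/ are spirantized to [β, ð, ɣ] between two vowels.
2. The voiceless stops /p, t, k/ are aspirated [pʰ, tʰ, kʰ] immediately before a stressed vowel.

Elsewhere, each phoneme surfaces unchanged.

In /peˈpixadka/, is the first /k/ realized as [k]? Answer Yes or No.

/k/ (between /d/ and /a/) is in the target of rule 2 but the environment (immediately before a stressed vowel) is not met → [k].
The actual realization is [k], which matches [k].

Yes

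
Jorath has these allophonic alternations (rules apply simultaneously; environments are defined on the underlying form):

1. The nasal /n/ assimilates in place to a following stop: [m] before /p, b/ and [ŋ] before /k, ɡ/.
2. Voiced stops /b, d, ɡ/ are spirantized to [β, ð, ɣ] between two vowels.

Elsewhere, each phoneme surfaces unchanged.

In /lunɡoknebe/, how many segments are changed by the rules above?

2

Segments that undergo a rule: /n/ → [ŋ] (rule 1); /b/ → [β] (rule 2).
All other segments surface unchanged.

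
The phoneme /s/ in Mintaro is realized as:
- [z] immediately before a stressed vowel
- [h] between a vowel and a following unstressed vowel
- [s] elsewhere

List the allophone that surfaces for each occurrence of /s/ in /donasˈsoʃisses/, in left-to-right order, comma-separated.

Occurrence 1 (position 5): no conditioning environment matches → elsewhere allophone [s].
Occurrence 2 (position 6): immediately before a stressed vowel → [z].
Occurrence 3 (position 10): no conditioning environment matches → elsewhere allophone [s].
Occurrence 4 (position 11): no conditioning environment matches → elsewhere allophone [s].
Occurrence 5 (position 13): no conditioning environment matches → elsewhere allophone [s].

[s], [z], [s], [s], [s]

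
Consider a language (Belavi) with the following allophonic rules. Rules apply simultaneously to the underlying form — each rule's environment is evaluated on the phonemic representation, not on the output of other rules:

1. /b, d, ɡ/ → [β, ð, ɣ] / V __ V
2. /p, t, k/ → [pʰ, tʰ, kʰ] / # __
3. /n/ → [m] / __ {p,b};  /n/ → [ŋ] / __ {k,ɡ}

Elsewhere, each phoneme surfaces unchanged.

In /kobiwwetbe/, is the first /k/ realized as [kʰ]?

Yes

/k/ — word-initial, word-initially — surfaces as [kʰ] (rule 2).
The actual realization is [kʰ], which matches [kʰ].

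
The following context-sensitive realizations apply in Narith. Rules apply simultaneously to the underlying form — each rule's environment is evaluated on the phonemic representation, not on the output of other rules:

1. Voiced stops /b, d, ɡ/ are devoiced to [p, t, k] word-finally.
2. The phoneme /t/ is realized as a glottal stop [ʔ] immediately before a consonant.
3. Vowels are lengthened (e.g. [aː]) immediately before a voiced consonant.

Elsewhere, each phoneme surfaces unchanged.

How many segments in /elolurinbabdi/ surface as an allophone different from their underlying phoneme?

5

Segments that undergo a rule: /e/ → [eː] (rule 3); /o/ → [oː] (rule 3); /u/ → [uː] (rule 3); /i/ → [iː] (rule 3); /a/ → [aː] (rule 3).
All other segments surface unchanged.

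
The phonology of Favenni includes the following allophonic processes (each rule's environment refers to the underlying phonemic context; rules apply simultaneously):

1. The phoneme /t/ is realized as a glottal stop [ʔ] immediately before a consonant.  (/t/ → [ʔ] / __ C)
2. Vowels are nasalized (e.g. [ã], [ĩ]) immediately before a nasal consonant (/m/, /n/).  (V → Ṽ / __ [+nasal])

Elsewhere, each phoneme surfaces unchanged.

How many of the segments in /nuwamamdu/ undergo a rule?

Segments that undergo a rule: /a/ → [ã] (rule 2); /a/ → [ã] (rule 2).
All other segments surface unchanged.

2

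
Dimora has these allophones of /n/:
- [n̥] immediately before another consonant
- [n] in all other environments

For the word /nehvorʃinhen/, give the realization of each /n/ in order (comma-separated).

Occurrence 1 (position 1): no conditioning environment matches → elsewhere allophone [n].
Occurrence 2 (position 9): immediately before another consonant → [n̥].
Occurrence 3 (position 12): no conditioning environment matches → elsewhere allophone [n].

[n], [n̥], [n]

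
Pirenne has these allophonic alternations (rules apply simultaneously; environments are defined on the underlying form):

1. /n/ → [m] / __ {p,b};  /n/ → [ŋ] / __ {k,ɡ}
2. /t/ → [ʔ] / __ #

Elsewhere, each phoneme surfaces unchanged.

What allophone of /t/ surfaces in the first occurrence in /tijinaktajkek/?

/t/ (word-initial) is in the target of rule 2 but the environment (word-finally) is not met → [t].

[t]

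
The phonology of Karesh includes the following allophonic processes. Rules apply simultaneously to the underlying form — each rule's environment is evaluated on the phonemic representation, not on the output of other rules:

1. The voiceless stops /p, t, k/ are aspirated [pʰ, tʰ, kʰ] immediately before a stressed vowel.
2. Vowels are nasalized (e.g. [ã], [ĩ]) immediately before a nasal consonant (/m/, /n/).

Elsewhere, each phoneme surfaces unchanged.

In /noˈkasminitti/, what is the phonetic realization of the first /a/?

[a]

/a/ (between /k/ and /s/): rule 2 targets it, but not before a nasal consonant → unchanged [a].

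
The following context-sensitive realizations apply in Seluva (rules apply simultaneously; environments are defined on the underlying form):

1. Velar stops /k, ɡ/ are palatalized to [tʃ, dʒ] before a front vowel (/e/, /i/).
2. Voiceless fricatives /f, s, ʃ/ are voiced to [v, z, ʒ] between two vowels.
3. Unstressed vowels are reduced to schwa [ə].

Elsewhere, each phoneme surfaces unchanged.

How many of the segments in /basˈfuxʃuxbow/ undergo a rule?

Segments that undergo a rule: /a/ → [ə] (rule 3); /u/ → [ə] (rule 3); /o/ → [ə] (rule 3).
All other segments surface unchanged.

3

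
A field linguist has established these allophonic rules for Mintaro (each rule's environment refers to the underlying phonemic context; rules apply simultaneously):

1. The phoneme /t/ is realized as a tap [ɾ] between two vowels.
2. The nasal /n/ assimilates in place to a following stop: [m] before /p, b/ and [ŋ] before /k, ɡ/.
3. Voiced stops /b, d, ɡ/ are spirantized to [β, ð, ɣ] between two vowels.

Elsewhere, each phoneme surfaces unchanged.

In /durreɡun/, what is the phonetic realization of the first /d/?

/d/ (word-initial) fails the environment for rule 3, so it stays [d].

[d]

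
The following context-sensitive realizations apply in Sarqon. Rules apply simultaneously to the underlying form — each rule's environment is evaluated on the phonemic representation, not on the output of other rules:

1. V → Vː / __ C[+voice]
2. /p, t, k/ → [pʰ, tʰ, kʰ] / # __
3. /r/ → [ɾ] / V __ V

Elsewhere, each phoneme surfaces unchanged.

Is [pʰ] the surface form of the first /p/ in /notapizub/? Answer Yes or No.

No

/p/ (between /a/ and /i/) fails the environment for rule 2, so it stays [p].
The actual realization is [p], not [pʰ].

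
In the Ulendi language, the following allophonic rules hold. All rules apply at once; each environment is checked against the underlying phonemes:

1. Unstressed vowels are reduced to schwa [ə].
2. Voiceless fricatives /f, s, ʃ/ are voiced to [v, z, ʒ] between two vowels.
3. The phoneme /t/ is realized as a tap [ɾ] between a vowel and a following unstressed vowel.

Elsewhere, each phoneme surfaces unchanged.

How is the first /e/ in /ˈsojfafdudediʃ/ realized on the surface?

[ə]

/e/ (between /d/ and /d/): in an unstressed syllable, so rule 1 applies → [ə].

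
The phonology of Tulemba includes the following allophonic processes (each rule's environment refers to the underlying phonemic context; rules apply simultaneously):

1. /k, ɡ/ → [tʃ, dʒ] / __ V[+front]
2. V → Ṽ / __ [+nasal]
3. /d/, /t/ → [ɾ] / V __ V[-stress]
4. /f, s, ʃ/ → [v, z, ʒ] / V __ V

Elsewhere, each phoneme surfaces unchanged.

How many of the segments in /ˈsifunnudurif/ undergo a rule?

3

Segments that undergo a rule: /f/ → [v] (rule 4); /u/ → [ũ] (rule 2); /d/ → [ɾ] (rule 3).
All other segments surface unchanged.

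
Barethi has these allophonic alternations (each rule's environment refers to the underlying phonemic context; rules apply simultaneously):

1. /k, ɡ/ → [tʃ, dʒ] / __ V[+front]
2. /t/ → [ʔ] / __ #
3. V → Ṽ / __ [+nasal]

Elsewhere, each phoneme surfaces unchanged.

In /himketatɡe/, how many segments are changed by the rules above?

3

Segments that undergo a rule: /i/ → [ĩ] (rule 3); /k/ → [tʃ] (rule 1); /ɡ/ → [dʒ] (rule 1).
All other segments surface unchanged.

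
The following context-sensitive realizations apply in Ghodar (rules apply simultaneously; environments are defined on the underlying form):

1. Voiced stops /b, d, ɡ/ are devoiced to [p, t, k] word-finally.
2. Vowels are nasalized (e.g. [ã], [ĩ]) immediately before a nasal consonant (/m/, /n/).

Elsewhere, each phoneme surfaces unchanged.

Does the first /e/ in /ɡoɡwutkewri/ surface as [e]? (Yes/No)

/e/ (between /k/ and /w/): rule 2 targets it, but not before a nasal consonant → unchanged [e].
The actual realization is [e], which matches [e].

Yes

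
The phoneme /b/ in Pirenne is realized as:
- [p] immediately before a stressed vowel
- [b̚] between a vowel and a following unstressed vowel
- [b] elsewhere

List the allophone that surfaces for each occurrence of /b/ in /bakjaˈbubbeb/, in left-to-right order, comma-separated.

Occurrence 1 (position 1): no conditioning environment matches → elsewhere allophone [b].
Occurrence 2 (position 6): immediately before a stressed vowel → [p].
Occurrence 3 (position 8): no conditioning environment matches → elsewhere allophone [b].
Occurrence 4 (position 9): no conditioning environment matches → elsewhere allophone [b].
Occurrence 5 (position 11): no conditioning environment matches → elsewhere allophone [b].

[b], [p], [b], [b], [b]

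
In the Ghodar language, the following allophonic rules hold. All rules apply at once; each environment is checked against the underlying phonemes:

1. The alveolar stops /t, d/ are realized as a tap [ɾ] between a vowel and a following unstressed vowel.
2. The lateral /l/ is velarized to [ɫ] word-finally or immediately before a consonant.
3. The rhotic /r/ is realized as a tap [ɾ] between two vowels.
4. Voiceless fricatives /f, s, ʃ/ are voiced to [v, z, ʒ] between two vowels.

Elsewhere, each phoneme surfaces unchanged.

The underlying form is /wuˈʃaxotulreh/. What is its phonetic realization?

/w/ (word-initial) is unaffected → [w].
/u/ — not in any rule's target class → [u].
/ʃ/ (between /u/ and /a/) occurs between two vowels → [ʒ] by rule 4.
/a/ stays [a].
/x/ (between /a/ and /o/) is unaffected → [x].
/o/ (between /x/ and /t/) is unaffected → [o].
/t/ (between /o/ and /u/) occurs between a vowel and a following unstressed vowel → [ɾ] by rule 1.
/u/ — not in any rule's target class → [u].
/l/ (between /u/ and /r/): word-finally or immediately before a consonant, so rule 2 applies → [ɫ].
/r/ (between /l/ and /e/): rule 3 targets it, but not between two vowels → unchanged [r].
/e/ (between /r/ and /h/): no rule targets it → [e].
/h/ — not in any rule's target class → [h].

[wuˈʒaxoɾuɫreh]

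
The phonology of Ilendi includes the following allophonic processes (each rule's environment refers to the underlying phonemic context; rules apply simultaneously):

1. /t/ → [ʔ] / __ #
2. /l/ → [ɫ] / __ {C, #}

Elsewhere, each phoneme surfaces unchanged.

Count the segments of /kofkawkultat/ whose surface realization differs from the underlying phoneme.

Segments that undergo a rule: /l/ → [ɫ] (rule 2); /t/ → [ʔ] (rule 1).
All other segments surface unchanged.

2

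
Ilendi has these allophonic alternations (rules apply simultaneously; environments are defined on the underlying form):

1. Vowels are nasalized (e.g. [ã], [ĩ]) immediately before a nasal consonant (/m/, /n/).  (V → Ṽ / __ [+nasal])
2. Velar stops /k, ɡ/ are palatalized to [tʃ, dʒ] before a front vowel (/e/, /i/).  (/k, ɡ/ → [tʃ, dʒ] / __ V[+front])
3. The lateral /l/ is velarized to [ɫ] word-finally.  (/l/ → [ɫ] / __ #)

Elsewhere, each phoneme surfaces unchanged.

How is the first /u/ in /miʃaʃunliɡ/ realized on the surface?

/u/ (between /ʃ/ and /n/) occurs before a nasal consonant → [ũ] by rule 1.

[ũ]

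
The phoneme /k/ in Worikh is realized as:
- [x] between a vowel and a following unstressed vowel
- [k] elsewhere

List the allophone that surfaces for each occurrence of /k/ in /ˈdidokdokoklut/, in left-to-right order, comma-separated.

[k], [x], [k]

Occurrence 1 (position 5): no conditioning environment matches → elsewhere allophone [k].
Occurrence 2 (position 8): between a vowel and a following unstressed vowel → [x].
Occurrence 3 (position 10): no conditioning environment matches → elsewhere allophone [k].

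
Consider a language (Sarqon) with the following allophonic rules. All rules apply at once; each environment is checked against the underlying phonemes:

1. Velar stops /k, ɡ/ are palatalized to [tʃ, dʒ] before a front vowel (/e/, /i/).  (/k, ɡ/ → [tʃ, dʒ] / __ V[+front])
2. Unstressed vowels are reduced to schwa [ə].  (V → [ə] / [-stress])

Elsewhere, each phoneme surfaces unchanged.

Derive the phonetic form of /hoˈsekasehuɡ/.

/o/ meets the environment for rule 2 (in an unstressed syllable) → [ə].
/e/ (between /s/ and /k/) fails the environment for rule 2, so it stays [e].
/k/ (between /e/ and /a/): rule 1 targets it, but not before a front vowel → unchanged [k].
/a/ (between /k/ and /s/) occurs in an unstressed syllable → [ə] by rule 2.
Rule 2 applies to /e/ (between /s/ and /h/: in an unstressed syllable) → [ə].
/u/ (between /h/ and /ɡ/) occurs in an unstressed syllable → [ə] by rule 2.
/ɡ/ (word-final) fails the environment for rule 1, so it stays [ɡ].

[həˈsekəsəhəɡ]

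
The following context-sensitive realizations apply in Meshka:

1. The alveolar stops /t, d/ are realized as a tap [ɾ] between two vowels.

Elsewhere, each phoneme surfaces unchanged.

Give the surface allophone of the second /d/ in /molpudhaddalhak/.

/d/ (between /a/ and /d/): rule 1 targets it, but not between two vowels → unchanged [d].

[d]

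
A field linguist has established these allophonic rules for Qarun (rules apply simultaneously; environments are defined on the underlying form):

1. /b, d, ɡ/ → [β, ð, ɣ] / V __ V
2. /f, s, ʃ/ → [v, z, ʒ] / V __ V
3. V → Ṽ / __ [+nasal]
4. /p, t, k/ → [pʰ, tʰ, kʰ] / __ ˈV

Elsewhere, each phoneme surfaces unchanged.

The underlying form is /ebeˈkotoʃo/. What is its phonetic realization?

[eβeˈkʰotoʒo]

/e/ — word-initial; rule 3 does not apply here → [e].
/b/ (between /e/ and /e/) occurs between two vowels → [β] by rule 1.
/e/ (between /b/ and /k/) fails the environment for rule 3, so it stays [e].
/k/ (between /e/ and /o/) occurs immediately before a stressed vowel → [kʰ] by rule 4.
/o/ (between /k/ and /t/): rule 3 targets it, but not before a nasal consonant → unchanged [o].
/t/ — between /o/ and /o/; rule 4 does not apply here → [t].
/o/ — between /t/ and /ʃ/; rule 3 does not apply here → [o].
/ʃ/ — between /o/ and /o/, between two vowels — surfaces as [ʒ] (rule 2).
/o/ (word-final) fails the environment for rule 3, so it stays [o].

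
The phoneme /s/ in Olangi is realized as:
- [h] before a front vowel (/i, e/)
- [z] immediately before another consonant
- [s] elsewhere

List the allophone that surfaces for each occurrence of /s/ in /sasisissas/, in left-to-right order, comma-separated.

[s], [h], [h], [z], [s], [s]

Occurrence 1 (position 1): no conditioning environment matches → elsewhere allophone [s].
Occurrence 2 (position 3): before a front vowel (/i, e/) → [h].
Occurrence 3 (position 5): before a front vowel (/i, e/) → [h].
Occurrence 4 (position 7): immediately before another consonant → [z].
Occurrence 5 (position 8): no conditioning environment matches → elsewhere allophone [s].
Occurrence 6 (position 10): no conditioning environment matches → elsewhere allophone [s].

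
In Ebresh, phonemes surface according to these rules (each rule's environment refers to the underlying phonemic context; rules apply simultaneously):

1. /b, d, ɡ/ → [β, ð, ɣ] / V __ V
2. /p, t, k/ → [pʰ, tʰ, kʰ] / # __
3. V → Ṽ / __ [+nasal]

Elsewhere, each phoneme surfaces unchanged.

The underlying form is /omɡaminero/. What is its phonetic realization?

[õmɡãmĩnero]

/o/ — word-initial, before a nasal consonant — surfaces as [õ] (rule 3).
/m/ (between /o/ and /ɡ/) is unaffected → [m].
/ɡ/ (between /m/ and /a/) fails the environment for rule 1, so it stays [ɡ].
/a/ (between /ɡ/ and /m/): before a nasal consonant, so rule 3 applies → [ã].
/m/ (between /a/ and /i/): no rule targets it → [m].
/i/ — between /m/ and /n/, before a nasal consonant — surfaces as [ĩ] (rule 3).
/n/ (between /i/ and /e/) is unaffected → [n].
/e/ (between /n/ and /r/) fails the environment for rule 3, so it stays [e].
/r/ — not in any rule's target class → [r].
/o/ (word-final): rule 3 targets it, but not before a nasal consonant → unchanged [o].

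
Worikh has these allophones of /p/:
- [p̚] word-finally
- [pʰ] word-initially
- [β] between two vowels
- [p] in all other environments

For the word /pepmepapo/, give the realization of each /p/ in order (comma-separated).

[pʰ], [p], [β], [β]

Occurrence 1 (position 1): word-initially → [pʰ].
Occurrence 2 (position 3): no conditioning environment matches → elsewhere allophone [p].
Occurrence 3 (position 6): between two vowels → [β].
Occurrence 4 (position 8): between two vowels → [β].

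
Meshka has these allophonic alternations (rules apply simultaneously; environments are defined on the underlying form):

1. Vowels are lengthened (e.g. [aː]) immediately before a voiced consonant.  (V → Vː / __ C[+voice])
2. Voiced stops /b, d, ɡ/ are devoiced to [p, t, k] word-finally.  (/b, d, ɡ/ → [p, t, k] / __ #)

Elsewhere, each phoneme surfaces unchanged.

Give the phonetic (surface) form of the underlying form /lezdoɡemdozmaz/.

/l/ (word-initial) is unaffected → [l].
/e/ meets the environment for rule 1 (before a voiced consonant) → [eː].
/z/ stays [z].
/d/ — between /z/ and /o/; rule 2 does not apply here → [d].
Rule 1 applies to /o/ (between /d/ and /ɡ/: before a voiced consonant) → [oː].
/ɡ/ (between /o/ and /e/): rule 2 targets it, but not word-finally → unchanged [ɡ].
/e/ (between /ɡ/ and /m/) occurs before a voiced consonant → [eː] by rule 1.
/m/ stays [m].
/d/ (between /m/ and /o/) is in the target of rule 2 but the environment (word-finally) is not met → [d].
/o/ (between /d/ and /z/): before a voiced consonant, so rule 1 applies → [oː].
/z/ — not in any rule's target class → [z].
/m/ — not in any rule's target class → [m].
/a/ (between /m/ and /z/): before a voiced consonant, so rule 1 applies → [aː].
/z/ stays [z].

[leːzdoːɡeːmdoːzmaːz]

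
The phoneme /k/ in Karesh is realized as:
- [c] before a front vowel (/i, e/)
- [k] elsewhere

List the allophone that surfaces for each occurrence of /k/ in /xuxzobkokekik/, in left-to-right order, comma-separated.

[k], [c], [c], [k]

Occurrence 1 (position 7): no conditioning environment matches → elsewhere allophone [k].
Occurrence 2 (position 9): before a front vowel → [c].
Occurrence 3 (position 11): before a front vowel → [c].
Occurrence 4 (position 13): no conditioning environment matches → elsewhere allophone [k].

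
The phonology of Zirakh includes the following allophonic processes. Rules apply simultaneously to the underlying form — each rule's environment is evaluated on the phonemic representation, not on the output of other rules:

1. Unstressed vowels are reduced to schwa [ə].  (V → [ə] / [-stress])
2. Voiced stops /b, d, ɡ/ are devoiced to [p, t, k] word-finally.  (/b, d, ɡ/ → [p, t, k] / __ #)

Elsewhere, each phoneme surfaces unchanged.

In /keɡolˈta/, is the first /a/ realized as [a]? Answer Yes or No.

/a/ (word-final) is in the target of rule 1 but the environment (in an unstressed syllable) is not met → [a].
The actual realization is [a], which matches [a].

Yes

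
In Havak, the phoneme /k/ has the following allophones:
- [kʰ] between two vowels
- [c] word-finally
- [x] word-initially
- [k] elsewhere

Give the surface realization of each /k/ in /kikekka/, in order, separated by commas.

Occurrence 1 (position 1): word-initially → [x].
Occurrence 2 (position 3): between two vowels → [kʰ].
Occurrence 3 (position 5): no conditioning environment matches → elsewhere allophone [k].
Occurrence 4 (position 6): no conditioning environment matches → elsewhere allophone [k].

[x], [kʰ], [k], [k]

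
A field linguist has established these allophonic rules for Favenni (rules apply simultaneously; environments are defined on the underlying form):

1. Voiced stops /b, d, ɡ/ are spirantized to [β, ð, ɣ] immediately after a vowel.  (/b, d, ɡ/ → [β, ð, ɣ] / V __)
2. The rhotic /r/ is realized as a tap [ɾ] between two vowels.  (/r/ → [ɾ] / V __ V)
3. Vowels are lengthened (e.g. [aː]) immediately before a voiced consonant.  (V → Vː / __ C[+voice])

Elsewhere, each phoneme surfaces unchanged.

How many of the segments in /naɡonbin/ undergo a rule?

4

Segments that undergo a rule: /a/ → [aː] (rule 3); /ɡ/ → [ɣ] (rule 1); /o/ → [oː] (rule 3); /i/ → [iː] (rule 3).
All other segments surface unchanged.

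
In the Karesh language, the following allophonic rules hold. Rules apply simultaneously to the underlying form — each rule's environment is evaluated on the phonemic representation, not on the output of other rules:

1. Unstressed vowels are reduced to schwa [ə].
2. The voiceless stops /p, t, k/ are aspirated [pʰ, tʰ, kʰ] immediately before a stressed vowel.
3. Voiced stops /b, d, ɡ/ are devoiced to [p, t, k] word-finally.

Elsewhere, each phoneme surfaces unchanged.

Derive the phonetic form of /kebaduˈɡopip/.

/k/ (word-initial) fails the environment for rule 2, so it stays [k].
/e/ meets the environment for rule 1 (in an unstressed syllable) → [ə].
/b/ (between /e/ and /a/) is in the target of rule 3 but the environment (word-finally) is not met → [b].
/a/ — between /b/ and /d/, in an unstressed syllable — surfaces as [ə] (rule 1).
/d/ (between /a/ and /u/) fails the environment for rule 3, so it stays [d].
/u/ — between /d/ and /ɡ/, in an unstressed syllable — surfaces as [ə] (rule 1).
/ɡ/ (between /u/ and /o/): rule 3 targets it, but not word-finally → unchanged [ɡ].
/o/ (between /ɡ/ and /p/) is in the target of rule 1 but the environment (in an unstressed syllable) is not met → [o].
/p/ (between /o/ and /i/) fails the environment for rule 2, so it stays [p].
Rule 1 applies to /i/ (between /p/ and /p/: in an unstressed syllable) → [ə].
/p/ (word-final) fails the environment for rule 2, so it stays [p].

[kəbədəˈɡopəp]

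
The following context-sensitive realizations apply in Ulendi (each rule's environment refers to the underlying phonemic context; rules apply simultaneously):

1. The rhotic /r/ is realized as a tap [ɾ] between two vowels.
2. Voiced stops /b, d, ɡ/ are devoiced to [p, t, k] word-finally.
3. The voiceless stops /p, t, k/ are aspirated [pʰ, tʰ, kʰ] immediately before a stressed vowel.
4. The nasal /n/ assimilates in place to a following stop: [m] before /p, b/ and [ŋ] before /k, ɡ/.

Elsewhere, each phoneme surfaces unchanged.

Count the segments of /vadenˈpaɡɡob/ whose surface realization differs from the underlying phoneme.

Segments that undergo a rule: /n/ → [m] (rule 4); /p/ → [pʰ] (rule 3); /b/ → [p] (rule 2).
All other segments surface unchanged.

3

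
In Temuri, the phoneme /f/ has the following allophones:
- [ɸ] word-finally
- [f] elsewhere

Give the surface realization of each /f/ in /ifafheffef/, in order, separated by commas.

Occurrence 1 (position 2): no conditioning environment matches → elsewhere allophone [f].
Occurrence 2 (position 4): no conditioning environment matches → elsewhere allophone [f].
Occurrence 3 (position 7): no conditioning environment matches → elsewhere allophone [f].
Occurrence 4 (position 8): no conditioning environment matches → elsewhere allophone [f].
Occurrence 5 (position 10): word-finally → [ɸ].

[f], [f], [f], [f], [ɸ]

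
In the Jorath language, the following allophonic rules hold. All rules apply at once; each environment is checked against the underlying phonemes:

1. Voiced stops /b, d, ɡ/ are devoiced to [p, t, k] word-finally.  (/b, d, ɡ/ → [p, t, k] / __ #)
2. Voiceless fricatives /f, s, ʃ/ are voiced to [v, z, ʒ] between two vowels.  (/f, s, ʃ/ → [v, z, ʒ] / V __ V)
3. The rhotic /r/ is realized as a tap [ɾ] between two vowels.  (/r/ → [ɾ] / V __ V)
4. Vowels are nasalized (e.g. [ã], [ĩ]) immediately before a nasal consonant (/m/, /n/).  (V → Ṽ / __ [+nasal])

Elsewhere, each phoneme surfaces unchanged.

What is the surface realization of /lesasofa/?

/l/ (word-initial): no rule targets it → [l].
/e/ (between /l/ and /s/): rule 4 targets it, but not before a nasal consonant → unchanged [e].
/s/ — between /e/ and /a/, between two vowels — surfaces as [z] (rule 2).
/a/ (between /s/ and /s/) fails the environment for rule 4, so it stays [a].
/s/ (between /a/ and /o/) occurs between two vowels → [z] by rule 2.
/o/ (between /s/ and /f/) fails the environment for rule 4, so it stays [o].
Rule 2 applies to /f/ (between /o/ and /a/: between two vowels) → [v].
/a/ — word-final; rule 4 does not apply here → [a].

[lezazova]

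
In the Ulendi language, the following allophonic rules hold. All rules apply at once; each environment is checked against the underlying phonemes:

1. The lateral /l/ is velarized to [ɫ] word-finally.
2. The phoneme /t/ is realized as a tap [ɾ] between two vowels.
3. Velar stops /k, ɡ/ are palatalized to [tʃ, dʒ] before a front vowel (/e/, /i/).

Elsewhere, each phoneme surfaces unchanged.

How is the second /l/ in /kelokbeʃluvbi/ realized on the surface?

[l]

/l/ (between /ʃ/ and /u/) is in the target of rule 1 but the environment (word-finally) is not met → [l].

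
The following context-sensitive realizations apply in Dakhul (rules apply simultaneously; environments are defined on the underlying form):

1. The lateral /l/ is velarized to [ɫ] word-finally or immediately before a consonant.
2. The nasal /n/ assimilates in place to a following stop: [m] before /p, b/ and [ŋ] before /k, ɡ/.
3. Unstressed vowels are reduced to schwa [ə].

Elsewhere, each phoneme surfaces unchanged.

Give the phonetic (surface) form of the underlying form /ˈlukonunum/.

[ˈlukənənəm]

/l/ (word-initial) is in the target of rule 1 but the environment (word-finally or immediately before a consonant) is not met → [l].
/u/ (between /l/ and /k/) fails the environment for rule 3, so it stays [u].
/k/ stays [k].
Rule 3 applies to /o/ (between /k/ and /n/: in an unstressed syllable) → [ə].
/n/ (between /o/ and /u/) is in the target of rule 2 but the environment (before a labial or velar stop) is not met → [n].
Rule 3 applies to /u/ (between /n/ and /n/: in an unstressed syllable) → [ə].
/n/ (between /u/ and /u/): rule 2 targets it, but not before a labial or velar stop → unchanged [n].
Rule 3 applies to /u/ (between /n/ and /m/: in an unstressed syllable) → [ə].
/m/ (word-final) is unaffected → [m].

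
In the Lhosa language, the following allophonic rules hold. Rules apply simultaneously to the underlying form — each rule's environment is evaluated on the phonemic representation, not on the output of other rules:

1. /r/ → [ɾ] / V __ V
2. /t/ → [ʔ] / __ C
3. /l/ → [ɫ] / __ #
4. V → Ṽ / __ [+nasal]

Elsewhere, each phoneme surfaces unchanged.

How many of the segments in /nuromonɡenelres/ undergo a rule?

4

Segments that undergo a rule: /r/ → [ɾ] (rule 1); /o/ → [õ] (rule 4); /o/ → [õ] (rule 4); /e/ → [ẽ] (rule 4).
All other segments surface unchanged.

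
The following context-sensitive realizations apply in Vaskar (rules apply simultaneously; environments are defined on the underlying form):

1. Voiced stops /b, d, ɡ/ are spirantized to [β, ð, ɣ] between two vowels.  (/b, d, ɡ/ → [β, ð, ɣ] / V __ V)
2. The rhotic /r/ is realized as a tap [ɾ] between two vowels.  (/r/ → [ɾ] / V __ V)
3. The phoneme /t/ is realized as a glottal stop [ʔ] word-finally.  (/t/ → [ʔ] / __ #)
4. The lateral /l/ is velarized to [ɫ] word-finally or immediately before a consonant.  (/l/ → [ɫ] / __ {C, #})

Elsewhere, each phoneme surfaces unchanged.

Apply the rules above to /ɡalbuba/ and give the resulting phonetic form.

[ɡaɫbuβa]

/ɡ/ (word-initial) fails the environment for rule 1, so it stays [ɡ].
/a/ stays [a].
/l/ meets the environment for rule 4 (word-finally or immediately before a consonant) → [ɫ].
/b/ (between /l/ and /u/) fails the environment for rule 1, so it stays [b].
/u/ (between /b/ and /b/) is unaffected → [u].
/b/ — between /u/ and /a/, between two vowels — surfaces as [β] (rule 1).
/a/ (word-final) is unaffected → [a].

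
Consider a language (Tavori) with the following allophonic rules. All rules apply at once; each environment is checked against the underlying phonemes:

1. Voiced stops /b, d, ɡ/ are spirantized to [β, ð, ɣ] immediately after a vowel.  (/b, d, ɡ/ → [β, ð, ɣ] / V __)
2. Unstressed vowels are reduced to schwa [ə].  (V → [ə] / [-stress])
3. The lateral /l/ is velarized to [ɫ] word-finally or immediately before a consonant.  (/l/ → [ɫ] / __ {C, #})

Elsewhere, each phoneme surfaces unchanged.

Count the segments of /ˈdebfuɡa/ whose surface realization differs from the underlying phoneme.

Segments that undergo a rule: /b/ → [β] (rule 1); /u/ → [ə] (rule 2); /ɡ/ → [ɣ] (rule 1); /a/ → [ə] (rule 2).
All other segments surface unchanged.

4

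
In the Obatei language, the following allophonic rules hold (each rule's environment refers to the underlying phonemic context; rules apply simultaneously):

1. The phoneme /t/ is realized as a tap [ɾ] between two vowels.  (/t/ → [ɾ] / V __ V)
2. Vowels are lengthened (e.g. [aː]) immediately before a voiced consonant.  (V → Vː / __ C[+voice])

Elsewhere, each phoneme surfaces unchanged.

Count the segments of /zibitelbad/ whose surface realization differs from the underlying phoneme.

4

Segments that undergo a rule: /i/ → [iː] (rule 2); /t/ → [ɾ] (rule 1); /e/ → [eː] (rule 2); /a/ → [aː] (rule 2).
All other segments surface unchanged.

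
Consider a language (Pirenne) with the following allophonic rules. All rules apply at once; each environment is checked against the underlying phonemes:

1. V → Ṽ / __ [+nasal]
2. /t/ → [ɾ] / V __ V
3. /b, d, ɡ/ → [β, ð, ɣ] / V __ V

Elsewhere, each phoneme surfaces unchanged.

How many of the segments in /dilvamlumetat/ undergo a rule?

Segments that undergo a rule: /a/ → [ã] (rule 1); /u/ → [ũ] (rule 1); /t/ → [ɾ] (rule 2).
All other segments surface unchanged.

3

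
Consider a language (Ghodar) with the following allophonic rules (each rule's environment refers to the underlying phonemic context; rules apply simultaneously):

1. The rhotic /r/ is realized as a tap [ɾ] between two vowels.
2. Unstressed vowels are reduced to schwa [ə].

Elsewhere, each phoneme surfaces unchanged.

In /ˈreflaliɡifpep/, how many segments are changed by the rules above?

Segments that undergo a rule: /a/ → [ə] (rule 2); /i/ → [ə] (rule 2); /i/ → [ə] (rule 2); /e/ → [ə] (rule 2).
All other segments surface unchanged.

4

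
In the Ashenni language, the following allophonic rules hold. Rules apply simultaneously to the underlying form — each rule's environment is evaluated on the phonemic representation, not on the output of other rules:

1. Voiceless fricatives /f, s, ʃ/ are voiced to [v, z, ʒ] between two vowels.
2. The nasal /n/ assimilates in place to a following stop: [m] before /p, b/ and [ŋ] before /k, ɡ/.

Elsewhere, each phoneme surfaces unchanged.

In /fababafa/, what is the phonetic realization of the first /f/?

[f]

/f/ (word-initial): rule 1 targets it, but not between two vowels → unchanged [f].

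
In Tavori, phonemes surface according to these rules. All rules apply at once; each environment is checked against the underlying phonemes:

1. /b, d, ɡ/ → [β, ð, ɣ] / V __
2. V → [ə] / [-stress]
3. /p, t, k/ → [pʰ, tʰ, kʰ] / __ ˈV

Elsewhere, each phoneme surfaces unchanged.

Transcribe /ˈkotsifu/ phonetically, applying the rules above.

[ˈkʰotsəfə]

/k/ (word-initial) occurs immediately before a stressed vowel → [kʰ] by rule 3.
/o/ — between /k/ and /t/; rule 2 does not apply here → [o].
/t/ (between /o/ and /s/) is in the target of rule 3 but the environment (immediately before a stressed vowel) is not met → [t].
/i/ meets the environment for rule 2 (in an unstressed syllable) → [ə].
/u/ meets the environment for rule 2 (in an unstressed syllable) → [ə].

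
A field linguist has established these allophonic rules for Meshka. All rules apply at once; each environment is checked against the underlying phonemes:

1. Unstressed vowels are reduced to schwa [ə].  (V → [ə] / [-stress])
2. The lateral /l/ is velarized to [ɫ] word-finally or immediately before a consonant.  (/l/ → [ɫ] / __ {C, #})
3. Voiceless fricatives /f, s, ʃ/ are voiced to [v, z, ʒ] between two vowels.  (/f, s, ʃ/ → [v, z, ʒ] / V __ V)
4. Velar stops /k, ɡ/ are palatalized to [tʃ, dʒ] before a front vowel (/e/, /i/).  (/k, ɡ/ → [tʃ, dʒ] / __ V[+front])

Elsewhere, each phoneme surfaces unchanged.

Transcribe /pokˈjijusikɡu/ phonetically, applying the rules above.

Rule 1 applies to /o/ (between /p/ and /k/: in an unstressed syllable) → [ə].
/k/ (between /o/ and /j/): rule 4 targets it, but not before a front vowel → unchanged [k].
/i/ (between /j/ and /j/): rule 1 targets it, but not in an unstressed syllable → unchanged [i].
/u/ meets the environment for rule 1 (in an unstressed syllable) → [ə].
/s/ (between /u/ and /i/): between two vowels, so rule 3 applies → [z].
/i/ meets the environment for rule 1 (in an unstressed syllable) → [ə].
/k/ (between /i/ and /ɡ/): rule 4 targets it, but not before a front vowel → unchanged [k].
/ɡ/ (between /k/ and /u/): rule 4 targets it, but not before a front vowel → unchanged [ɡ].
/u/ meets the environment for rule 1 (in an unstressed syllable) → [ə].

[pəkˈjijəzəkɡə]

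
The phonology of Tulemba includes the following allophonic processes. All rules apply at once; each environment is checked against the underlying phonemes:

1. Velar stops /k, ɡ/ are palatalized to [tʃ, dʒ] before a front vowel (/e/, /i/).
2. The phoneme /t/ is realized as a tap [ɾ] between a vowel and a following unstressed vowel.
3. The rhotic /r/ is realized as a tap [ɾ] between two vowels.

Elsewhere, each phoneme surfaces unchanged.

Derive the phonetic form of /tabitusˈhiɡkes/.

[tabiɾusˈhiɡtʃes]

/t/ — word-initial; rule 2 does not apply here → [t].
/t/ — between /i/ and /u/, between a vowel and a following unstressed vowel — surfaces as [ɾ] (rule 2).
/ɡ/ (between /i/ and /k/): rule 1 targets it, but not before a front vowel → unchanged [ɡ].
/k/ meets the environment for rule 1 (before a front vowel) → [tʃ].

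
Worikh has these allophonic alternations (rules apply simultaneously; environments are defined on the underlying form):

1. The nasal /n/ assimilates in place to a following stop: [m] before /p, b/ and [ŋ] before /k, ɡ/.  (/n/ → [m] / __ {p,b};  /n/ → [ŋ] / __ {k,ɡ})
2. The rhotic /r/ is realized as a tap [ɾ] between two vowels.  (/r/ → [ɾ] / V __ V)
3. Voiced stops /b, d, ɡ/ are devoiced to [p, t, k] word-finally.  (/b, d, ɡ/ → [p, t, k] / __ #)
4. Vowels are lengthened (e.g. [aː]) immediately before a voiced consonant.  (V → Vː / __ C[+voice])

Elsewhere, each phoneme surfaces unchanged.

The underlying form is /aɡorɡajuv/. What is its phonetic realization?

/a/ (word-initial) occurs before a voiced consonant → [aː] by rule 4.
/ɡ/ — between /a/ and /o/; rule 3 does not apply here → [ɡ].
/o/ (between /ɡ/ and /r/) occurs before a voiced consonant → [oː] by rule 4.
/r/ — between /o/ and /ɡ/; rule 2 does not apply here → [r].
/ɡ/ (between /r/ and /a/) fails the environment for rule 3, so it stays [ɡ].
/a/ (between /ɡ/ and /j/): before a voiced consonant, so rule 4 applies → [aː].
/u/ — between /j/ and /v/, before a voiced consonant — surfaces as [uː] (rule 4).

[aːɡoːrɡaːjuːv]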